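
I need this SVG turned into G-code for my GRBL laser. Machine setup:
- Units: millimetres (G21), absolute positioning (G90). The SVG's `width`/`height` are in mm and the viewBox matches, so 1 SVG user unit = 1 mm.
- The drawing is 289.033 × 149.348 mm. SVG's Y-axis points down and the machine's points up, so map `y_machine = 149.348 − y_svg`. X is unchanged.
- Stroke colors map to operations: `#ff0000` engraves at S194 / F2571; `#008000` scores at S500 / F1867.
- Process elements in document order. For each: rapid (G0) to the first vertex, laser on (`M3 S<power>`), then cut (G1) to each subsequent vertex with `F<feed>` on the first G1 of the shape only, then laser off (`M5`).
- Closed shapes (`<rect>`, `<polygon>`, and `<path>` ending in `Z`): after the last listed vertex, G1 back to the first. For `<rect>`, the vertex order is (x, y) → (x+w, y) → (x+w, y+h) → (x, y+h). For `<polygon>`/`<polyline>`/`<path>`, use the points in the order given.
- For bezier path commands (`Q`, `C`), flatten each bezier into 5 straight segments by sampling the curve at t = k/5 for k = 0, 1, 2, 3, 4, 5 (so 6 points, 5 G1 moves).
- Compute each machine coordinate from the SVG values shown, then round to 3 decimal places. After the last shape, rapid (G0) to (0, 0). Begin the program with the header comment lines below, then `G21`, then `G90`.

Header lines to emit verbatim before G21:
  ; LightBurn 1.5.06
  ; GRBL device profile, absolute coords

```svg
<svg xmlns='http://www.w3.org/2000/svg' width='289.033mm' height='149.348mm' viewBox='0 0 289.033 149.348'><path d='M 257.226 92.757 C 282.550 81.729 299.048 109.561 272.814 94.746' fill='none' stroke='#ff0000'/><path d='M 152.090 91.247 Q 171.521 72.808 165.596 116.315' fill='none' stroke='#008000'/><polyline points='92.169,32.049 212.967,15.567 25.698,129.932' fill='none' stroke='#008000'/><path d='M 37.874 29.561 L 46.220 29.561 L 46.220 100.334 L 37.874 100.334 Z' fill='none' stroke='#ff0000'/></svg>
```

1 u = 1 mm; y_m = 149.348 − y.

[1] `<path>` cubic bezier, #ff0000→engrave S194 F2571: (257.226,56.591) → (271.090,59.197) → (281.208,56.388) → (285.953,52.078) → (283.698,50.179) → (272.814,54.602)

[2] `<path>` quadratic bezier, #008000→score S500 F1867: (152.090,58.101) → (158.848,62.999) → (163.578,62.941) → (166.279,57.927) → (166.952,47.958) → (165.596,33.033)

[3] `<polyline>` open polyline, #008000→score S500 F1867: (92.169,117.299) → (212.967,133.781) → (25.698,19.416)

[4] `<path>` rectangle, #ff0000→engrave S194 F2571: (37.874,119.787) → (46.220,119.787) → (46.220,49.014) → (37.874,49.014) → (37.874,119.787) (closed)

; LightBurn 1.5.06
; GRBL device profile, absolute coords
G21
G90
G0 X257.226 Y56.591
M3 S194
G1 X271.090 Y59.197 F2571
G1 X281.208 Y56.388
G1 X285.953 Y52.078
G1 X283.698 Y50.179
G1 X272.814 Y54.602
M5
G0 X152.090 Y58.101
M3 S500
G1 X158.848 Y62.999 F1867
G1 X163.578 Y62.941
G1 X166.279 Y57.927
G1 X166.952 Y47.958
G1 X165.596 Y33.033
M5
G0 X92.169 Y117.299
M3 S500
G1 X212.967 Y133.781 F1867
G1 X25.698 Y19.416
M5
G0 X37.874 Y119.787
M3 S194
G1 X46.220 Y119.787 F2571
G1 X46.220 Y49.014
G1 X37.874 Y49.014
G1 X37.874 Y119.787
M5
G0 X0.000 Y0.000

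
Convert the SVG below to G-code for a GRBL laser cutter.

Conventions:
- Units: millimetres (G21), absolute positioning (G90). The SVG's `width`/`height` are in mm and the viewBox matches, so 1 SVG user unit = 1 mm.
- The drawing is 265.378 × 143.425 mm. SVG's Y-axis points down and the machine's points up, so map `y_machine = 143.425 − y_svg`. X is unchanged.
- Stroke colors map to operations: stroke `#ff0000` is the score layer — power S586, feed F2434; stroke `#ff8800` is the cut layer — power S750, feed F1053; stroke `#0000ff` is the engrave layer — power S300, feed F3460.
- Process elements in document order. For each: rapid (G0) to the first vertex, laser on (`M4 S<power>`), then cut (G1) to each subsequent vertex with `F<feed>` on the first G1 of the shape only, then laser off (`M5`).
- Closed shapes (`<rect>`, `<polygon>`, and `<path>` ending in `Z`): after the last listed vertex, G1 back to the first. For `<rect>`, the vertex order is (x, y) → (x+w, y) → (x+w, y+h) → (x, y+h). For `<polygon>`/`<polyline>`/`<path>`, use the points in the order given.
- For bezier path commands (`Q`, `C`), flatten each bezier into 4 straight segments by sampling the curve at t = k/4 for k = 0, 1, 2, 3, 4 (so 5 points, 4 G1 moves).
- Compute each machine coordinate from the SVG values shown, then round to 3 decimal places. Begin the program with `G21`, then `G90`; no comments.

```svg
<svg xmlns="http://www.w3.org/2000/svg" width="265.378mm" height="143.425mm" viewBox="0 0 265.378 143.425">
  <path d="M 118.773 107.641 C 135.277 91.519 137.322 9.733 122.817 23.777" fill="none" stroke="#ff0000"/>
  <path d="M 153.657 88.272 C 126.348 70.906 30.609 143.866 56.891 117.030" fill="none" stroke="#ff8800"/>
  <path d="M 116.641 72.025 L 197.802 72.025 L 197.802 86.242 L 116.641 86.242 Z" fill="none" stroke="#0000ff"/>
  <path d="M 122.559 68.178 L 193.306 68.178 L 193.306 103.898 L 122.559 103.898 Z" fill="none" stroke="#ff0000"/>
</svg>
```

G21
G90
G0 X118.773 Y35.784
M4 S586
G1 X128.407 Y57.664 F2434
G1 X132.423 Y89.028
G1 X130.625 Y114.736
G1 X122.817 Y119.648
M5
G0 X153.657 Y55.153
M4 S750
G1 X123.320 Y54.212 F1053
G1 X85.177 Y37.223
G1 X57.083 Y22.009
G1 X56.891 Y26.395
M5
G0 X116.641 Y71.400
M4 S300
G1 X197.802 Y71.400 F3460
G1 X197.802 Y57.183
G1 X116.641 Y57.183
G1 X116.641 Y71.400
M5
G0 X122.559 Y75.247
M4 S586
G1 X193.306 Y75.247 F2434
G1 X193.306 Y39.527
G1 X122.559 Y39.527
G1 X122.559 Y75.247
M5

Since the viewBox matches the mm dimensions, user units are millimetres directly. The only transform is the Y-flip y_m = 143.425 − y_svg.

Shape 1 is a cubic bezier drawn with `<path>`. Its stroke #ff0000 means score at S586, F2434. After flipping Y the toolpath is (118.773,35.784) → (128.407,57.664) → (132.423,89.028) → (130.625,114.736) → (122.817,119.648).

Shape 2 is a cubic bezier drawn with `<path>`. Its stroke #ff8800 means cut at S750, F1053. After flipping Y the toolpath is (153.657,55.153) → (123.320,54.212) → (85.177,37.223) → (57.083,22.009) → (56.891,26.395).

Shape 3 is a rectangle drawn with `<path>`. Its stroke #0000ff means engrave at S300, F3460. After flipping Y the toolpath is (116.641,71.400) → (197.802,71.400) → (197.802,57.183) → (116.641,57.183) → (116.641,71.400), returning to the start.

Shape 4 is a rectangle drawn with `<path>`. Its stroke #ff0000 means score at S586, F2434. After flipping Y the toolpath is (122.559,75.247) → (193.306,75.247) → (193.306,39.527) → (122.559,39.527) → (122.559,75.247), returning to the start.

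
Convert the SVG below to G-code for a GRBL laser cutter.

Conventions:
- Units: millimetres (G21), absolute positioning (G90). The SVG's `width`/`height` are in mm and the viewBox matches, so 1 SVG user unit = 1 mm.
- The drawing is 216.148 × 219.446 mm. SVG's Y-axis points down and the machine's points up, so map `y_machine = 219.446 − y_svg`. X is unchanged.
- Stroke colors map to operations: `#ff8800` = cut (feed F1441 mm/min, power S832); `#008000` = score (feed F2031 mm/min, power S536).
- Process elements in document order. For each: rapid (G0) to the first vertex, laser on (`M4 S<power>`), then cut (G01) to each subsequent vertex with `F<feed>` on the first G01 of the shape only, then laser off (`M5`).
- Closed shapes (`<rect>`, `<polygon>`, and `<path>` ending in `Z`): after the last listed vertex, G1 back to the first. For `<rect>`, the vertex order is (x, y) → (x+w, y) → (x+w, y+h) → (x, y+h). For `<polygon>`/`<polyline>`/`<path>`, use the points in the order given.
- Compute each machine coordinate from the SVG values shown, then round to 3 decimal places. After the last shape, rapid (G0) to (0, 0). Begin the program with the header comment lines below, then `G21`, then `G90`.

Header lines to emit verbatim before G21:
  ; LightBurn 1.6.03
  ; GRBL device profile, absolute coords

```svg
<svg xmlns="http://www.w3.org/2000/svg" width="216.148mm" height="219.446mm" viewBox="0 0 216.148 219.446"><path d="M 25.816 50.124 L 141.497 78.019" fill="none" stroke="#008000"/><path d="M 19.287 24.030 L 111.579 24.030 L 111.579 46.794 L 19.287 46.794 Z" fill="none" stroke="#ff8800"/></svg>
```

1 u = 1 mm; y_m = 219.446 − y.

[1] `<path>` line segment, #008000→score S536 F2031: (25.816,169.322) → (141.497,141.427)

[2] `<path>` rectangle, #ff8800→cut S832 F1441: (19.287,195.416) → (111.579,195.416) → (111.579,172.652) → (19.287,172.652) → (19.287,195.416) (closed)

; LightBurn 1.6.03
; GRBL device profile, absolute coords
G21
G90
G0 X25.816 Y169.322
M4 S536
G01 X141.497 Y141.427 F2031
M5
G0 X19.287 Y195.416
M4 S832
G01 X111.579 Y195.416 F1441
G01 X111.579 Y172.652
G01 X19.287 Y172.652
G01 X19.287 Y195.416
M5
G0 X0.000 Y0.000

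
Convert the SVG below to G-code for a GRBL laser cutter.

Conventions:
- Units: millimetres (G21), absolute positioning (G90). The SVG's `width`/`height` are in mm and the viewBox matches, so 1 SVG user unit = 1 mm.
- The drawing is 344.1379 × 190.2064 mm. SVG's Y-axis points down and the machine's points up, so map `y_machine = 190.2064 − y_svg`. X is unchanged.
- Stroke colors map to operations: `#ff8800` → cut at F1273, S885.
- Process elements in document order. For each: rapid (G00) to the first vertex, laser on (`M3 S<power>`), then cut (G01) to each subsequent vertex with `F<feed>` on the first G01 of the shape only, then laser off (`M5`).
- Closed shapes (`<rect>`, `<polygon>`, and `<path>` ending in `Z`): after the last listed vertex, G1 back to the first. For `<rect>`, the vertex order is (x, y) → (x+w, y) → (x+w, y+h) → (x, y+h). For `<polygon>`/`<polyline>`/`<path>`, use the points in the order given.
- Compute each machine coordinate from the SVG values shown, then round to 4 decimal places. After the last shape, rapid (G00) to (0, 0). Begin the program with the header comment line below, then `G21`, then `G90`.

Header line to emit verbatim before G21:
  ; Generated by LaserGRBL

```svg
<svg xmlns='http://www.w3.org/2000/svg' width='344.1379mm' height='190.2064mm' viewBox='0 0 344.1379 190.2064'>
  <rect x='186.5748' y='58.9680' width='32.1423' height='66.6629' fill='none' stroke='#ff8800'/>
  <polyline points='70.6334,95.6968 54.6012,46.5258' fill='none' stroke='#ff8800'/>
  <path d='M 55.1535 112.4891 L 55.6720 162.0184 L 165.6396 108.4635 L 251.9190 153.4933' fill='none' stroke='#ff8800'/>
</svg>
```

; Generated by LaserGRBL
G21
G90
G00 X186.5748 Y131.2384
M3 S885
G01 X218.7171 Y131.2384 F1273
G01 X218.7171 Y64.5755
G01 X186.5748 Y64.5755
G01 X186.5748 Y131.2384
M5
G00 X70.6334 Y94.5096
M3 S885
G01 X54.6012 Y143.6806 F1273
M5
G00 X55.1535 Y77.7173
M3 S885
G01 X55.6720 Y28.1880 F1273
G01 X165.6396 Y81.7429
G01 X251.9190 Y36.7131
M5
G00 X0.0000 Y0.0000

1 u = 1 mm; y_m = 190.2064 − y.

[1] `<rect>` rectangle, #ff8800→cut S885 F1273: (186.5748,131.2384) → (218.7171,131.2384) → (218.7171,64.5755) → (186.5748,64.5755) → (186.5748,131.2384) (closed)

[2] `<polyline>` line segment, #ff8800→cut S885 F1273: (70.6334,94.5096) → (54.6012,143.6806)

[3] `<path>` open polyline, #ff8800→cut S885 F1273: (55.1535,77.7173) → (55.6720,28.1880) → (165.6396,81.7429) → (251.9190,36.7131)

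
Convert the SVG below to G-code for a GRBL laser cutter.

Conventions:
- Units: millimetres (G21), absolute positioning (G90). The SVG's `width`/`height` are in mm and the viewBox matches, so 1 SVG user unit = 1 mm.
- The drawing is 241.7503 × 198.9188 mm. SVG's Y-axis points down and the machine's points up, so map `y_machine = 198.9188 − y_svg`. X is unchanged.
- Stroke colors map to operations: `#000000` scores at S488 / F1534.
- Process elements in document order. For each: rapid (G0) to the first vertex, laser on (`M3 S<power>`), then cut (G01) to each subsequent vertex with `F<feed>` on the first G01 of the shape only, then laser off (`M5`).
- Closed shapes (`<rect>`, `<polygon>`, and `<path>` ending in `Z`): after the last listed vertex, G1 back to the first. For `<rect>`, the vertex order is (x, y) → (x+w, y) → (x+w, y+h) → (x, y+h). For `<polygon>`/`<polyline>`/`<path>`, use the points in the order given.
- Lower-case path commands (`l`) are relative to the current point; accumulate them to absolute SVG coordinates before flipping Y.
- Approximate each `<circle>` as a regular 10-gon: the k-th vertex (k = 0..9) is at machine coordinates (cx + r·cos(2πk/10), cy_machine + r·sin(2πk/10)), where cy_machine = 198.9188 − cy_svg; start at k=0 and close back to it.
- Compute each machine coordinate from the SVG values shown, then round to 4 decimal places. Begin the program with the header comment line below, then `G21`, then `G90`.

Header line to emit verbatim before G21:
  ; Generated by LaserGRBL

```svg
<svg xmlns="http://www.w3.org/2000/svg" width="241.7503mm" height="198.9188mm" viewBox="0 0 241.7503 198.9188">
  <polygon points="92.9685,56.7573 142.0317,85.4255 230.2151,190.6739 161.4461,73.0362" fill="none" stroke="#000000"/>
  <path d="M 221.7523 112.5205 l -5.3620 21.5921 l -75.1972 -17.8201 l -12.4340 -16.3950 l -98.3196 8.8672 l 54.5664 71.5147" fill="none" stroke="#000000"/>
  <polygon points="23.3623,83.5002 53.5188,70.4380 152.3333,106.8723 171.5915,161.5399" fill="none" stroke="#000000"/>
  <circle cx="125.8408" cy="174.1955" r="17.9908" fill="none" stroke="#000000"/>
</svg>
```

Since the viewBox matches the mm dimensions, user units are millimetres directly. The only transform is the Y-flip y_m = 198.9188 − y_svg.

Shape 1 is a closed polygon drawn with `<polygon>`. Its stroke #000000 means score at S488, F1534. After flipping Y the toolpath is (92.9685,142.1615) → (142.0317,113.4933) → (230.2151,8.2449) → (161.4461,125.8826) → (92.9685,142.1615), returning to the start.

Shape 2 is a open polyline drawn with `<path>`. Its stroke #000000 means score at S488, F1534. After flipping Y the toolpath is (221.7523,86.3983) → (216.3903,64.8062) → (141.1931,82.6263) → (128.7591,99.0213) → (30.4395,90.1541) → (85.0059,18.6394).

Shape 3 is a closed polygon drawn with `<polygon>`. Its stroke #000000 means score at S488, F1534. After flipping Y the toolpath is (23.3623,115.4186) → (53.5188,128.4808) → (152.3333,92.0465) → (171.5915,37.3789) → (23.3623,115.4186), returning to the start.

Shape 4 is a circle drawn with `<circle>`. Its stroke #000000 means score at S488, F1534. After flipping Y the toolpath is (143.8316,24.7233) → (140.3957,35.2980) → (131.4003,41.8336) → (120.2813,41.8336) → (111.2859,35.2980) → (107.8500,24.7233) → (111.2859,14.1486) → (120.2813,7.6130) → (131.4003,7.6130) → (140.3957,14.1486) → (143.8316,24.7233), returning to the start.

; Generated by LaserGRBL
G21
G90
G0 X92.9685 Y142.1615
M3 S488
G01 X142.0317 Y113.4933 F1534
G01 X230.2151 Y8.2449
G01 X161.4461 Y125.8826
G01 X92.9685 Y142.1615
M5
G0 X221.7523 Y86.3983
M3 S488
G01 X216.3903 Y64.8062 F1534
G01 X141.1931 Y82.6263
G01 X128.7591 Y99.0213
G01 X30.4395 Y90.1541
G01 X85.0059 Y18.6394
M5
G0 X23.3623 Y115.4186
M3 S488
G01 X53.5188 Y128.4808 F1534
G01 X152.3333 Y92.0465
G01 X171.5915 Y37.3789
G01 X23.3623 Y115.4186
M5
G0 X143.8316 Y24.7233
M3 S488
G01 X140.3957 Y35.2980 F1534
G01 X131.4003 Y41.8336
G01 X120.2813 Y41.8336
G01 X111.2859 Y35.2980
G01 X107.8500 Y24.7233
G01 X111.2859 Y14.1486
G01 X120.2813 Y7.6130
G01 X131.4003 Y7.6130
G01 X140.3957 Y14.1486
G01 X143.8316 Y24.7233
M5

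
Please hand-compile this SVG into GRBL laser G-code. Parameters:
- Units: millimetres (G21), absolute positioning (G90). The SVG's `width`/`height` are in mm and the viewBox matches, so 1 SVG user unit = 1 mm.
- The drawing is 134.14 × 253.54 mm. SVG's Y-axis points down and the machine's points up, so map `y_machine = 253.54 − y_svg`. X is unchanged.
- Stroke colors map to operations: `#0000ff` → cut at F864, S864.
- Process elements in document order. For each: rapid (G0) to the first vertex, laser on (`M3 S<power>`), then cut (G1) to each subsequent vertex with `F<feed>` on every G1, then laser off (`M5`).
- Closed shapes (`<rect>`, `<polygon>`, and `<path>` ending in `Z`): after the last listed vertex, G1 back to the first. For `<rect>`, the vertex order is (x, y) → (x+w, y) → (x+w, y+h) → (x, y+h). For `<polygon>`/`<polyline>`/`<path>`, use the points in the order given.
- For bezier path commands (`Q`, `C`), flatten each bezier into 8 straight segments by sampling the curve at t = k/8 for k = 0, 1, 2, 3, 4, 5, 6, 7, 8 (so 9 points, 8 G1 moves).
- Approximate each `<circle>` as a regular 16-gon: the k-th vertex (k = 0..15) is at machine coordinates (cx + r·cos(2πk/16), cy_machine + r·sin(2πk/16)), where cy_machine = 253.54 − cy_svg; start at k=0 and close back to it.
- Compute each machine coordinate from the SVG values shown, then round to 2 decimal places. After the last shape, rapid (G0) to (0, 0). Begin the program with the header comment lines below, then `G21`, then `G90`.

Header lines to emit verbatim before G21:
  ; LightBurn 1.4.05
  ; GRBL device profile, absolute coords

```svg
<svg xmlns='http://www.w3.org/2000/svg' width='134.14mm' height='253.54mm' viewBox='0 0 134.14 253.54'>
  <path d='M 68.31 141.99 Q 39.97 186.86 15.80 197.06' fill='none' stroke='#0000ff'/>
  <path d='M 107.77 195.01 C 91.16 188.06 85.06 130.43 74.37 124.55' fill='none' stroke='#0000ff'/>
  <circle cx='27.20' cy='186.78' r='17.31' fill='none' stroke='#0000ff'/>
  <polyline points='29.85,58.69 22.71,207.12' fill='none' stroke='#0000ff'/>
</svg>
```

1 u = 1 mm; y_m = 253.54 − y.

[1] `<path>` quadratic bezier, #0000ff→cut S864 F864: (68.31,111.55) → (61.29,100.87) → (54.40,91.28) → (47.64,82.77) → (41.01,75.35) → (34.51,69.01) → (28.15,63.75) → (21.91,59.57) → (15.80,56.48)

[2] `<path>` cubic bezier, #0000ff→cut S864 F864: (107.77,58.53) → (102.00,63.31) → (97.05,71.64) → (92.72,82.33) → (88.85,94.16) → (85.26,105.94) → (81.76,116.48) → (78.19,124.56) → (74.37,128.99)

[3] `<circle>` circle, #0000ff→cut S864 F864: (44.51,66.76) → (43.19,73.38) → (39.44,79.00) → (33.82,82.75) → (27.20,84.07) → (20.58,82.75) → (14.96,79.00) → (11.21,73.38) → (9.89,66.76) → (11.21,60.14) → (14.96,54.52) → (20.58,50.77) → (27.20,49.45) → (33.82,50.77) → (39.44,54.52) → (43.19,60.14) → (44.51,66.76) (closed)

[4] `<polyline>` line segment, #0000ff→cut S864 F864: (29.85,194.85) → (22.71,46.42)

; LightBurn 1.4.05
; GRBL device profile, absolute coords
G21
G90
G0 X68.31 Y111.55
M3 S864
G1 X61.29 Y100.87 F864
G1 X54.40 Y91.28 F864
G1 X47.64 Y82.77 F864
G1 X41.01 Y75.35 F864
G1 X34.51 Y69.01 F864
G1 X28.15 Y63.75 F864
G1 X21.91 Y59.57 F864
G1 X15.80 Y56.48 F864
M5
G0 X107.77 Y58.53
M3 S864
G1 X102.00 Y63.31 F864
G1 X97.05 Y71.64 F864
G1 X92.72 Y82.33 F864
G1 X88.85 Y94.16 F864
G1 X85.26 Y105.94 F864
G1 X81.76 Y116.48 F864
G1 X78.19 Y124.56 F864
G1 X74.37 Y128.99 F864
M5
G0 X44.51 Y66.76
M3 S864
G1 X43.19 Y73.38 F864
G1 X39.44 Y79.00 F864
G1 X33.82 Y82.75 F864
G1 X27.20 Y84.07 F864
G1 X20.58 Y82.75 F864
G1 X14.96 Y79.00 F864
G1 X11.21 Y73.38 F864
G1 X9.89 Y66.76 F864
G1 X11.21 Y60.14 F864
G1 X14.96 Y54.52 F864
G1 X20.58 Y50.77 F864
G1 X27.20 Y49.45 F864
G1 X33.82 Y50.77 F864
G1 X39.44 Y54.52 F864
G1 X43.19 Y60.14 F864
G1 X44.51 Y66.76 F864
M5
G0 X29.85 Y194.85
M3 S864
G1 X22.71 Y46.42 F864
M5
G0 X0.00 Y0.00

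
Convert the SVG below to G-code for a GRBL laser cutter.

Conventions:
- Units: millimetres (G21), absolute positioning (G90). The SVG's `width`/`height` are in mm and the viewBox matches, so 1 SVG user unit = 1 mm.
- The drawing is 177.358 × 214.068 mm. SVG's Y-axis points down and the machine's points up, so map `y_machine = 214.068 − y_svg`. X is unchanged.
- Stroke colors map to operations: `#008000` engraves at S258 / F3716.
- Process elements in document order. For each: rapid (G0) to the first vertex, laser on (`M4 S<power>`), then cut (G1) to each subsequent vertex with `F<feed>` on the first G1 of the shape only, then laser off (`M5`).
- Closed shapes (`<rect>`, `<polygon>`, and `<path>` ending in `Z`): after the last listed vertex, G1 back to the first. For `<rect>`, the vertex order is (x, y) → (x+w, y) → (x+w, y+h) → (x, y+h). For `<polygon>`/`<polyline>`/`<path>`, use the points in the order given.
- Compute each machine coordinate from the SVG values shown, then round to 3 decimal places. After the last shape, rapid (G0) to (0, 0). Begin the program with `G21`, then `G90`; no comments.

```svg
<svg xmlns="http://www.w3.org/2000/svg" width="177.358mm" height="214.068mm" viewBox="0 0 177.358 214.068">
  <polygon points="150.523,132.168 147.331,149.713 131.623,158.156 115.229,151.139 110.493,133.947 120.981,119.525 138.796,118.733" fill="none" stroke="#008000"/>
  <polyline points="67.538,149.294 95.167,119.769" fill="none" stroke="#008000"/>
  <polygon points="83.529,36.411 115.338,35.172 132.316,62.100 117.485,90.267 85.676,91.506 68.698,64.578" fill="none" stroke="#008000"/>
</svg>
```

G21
G90
G0 X150.523 Y81.900
M4 S258
G1 X147.331 Y64.355 F3716
G1 X131.623 Y55.912
G1 X115.229 Y62.929
G1 X110.493 Y80.121
G1 X120.981 Y94.543
G1 X138.796 Y95.335
G1 X150.523 Y81.900
M5
G0 X67.538 Y64.774
M4 S258
G1 X95.167 Y94.299 F3716
M5
G0 X83.529 Y177.657
M4 S258
G1 X115.338 Y178.896 F3716
G1 X132.316 Y151.968
G1 X117.485 Y123.801
G1 X85.676 Y122.562
G1 X68.698 Y149.490
G1 X83.529 Y177.657
M5
G0 X0.000 Y0.000

Since the viewBox matches the mm dimensions, user units are millimetres directly. The only transform is the Y-flip y_m = 214.068 − y_svg.

Shape 1 is a regular polygon drawn with `<polygon>`. Its stroke #008000 means engrave at S258, F3716. After flipping Y the toolpath is (150.523,81.900) → (147.331,64.355) → (131.623,55.912) → (115.229,62.929) → (110.493,80.121) → (120.981,94.543) → (138.796,95.335) → (150.523,81.900), returning to the start.

Shape 2 is a line segment drawn with `<polyline>`. Its stroke #008000 means engrave at S258, F3716. After flipping Y the toolpath is (67.538,64.774) → (95.167,94.299).

Shape 3 is a regular polygon drawn with `<polygon>`. Its stroke #008000 means engrave at S258, F3716. After flipping Y the toolpath is (83.529,177.657) → (115.338,178.896) → (132.316,151.968) → (117.485,123.801) → (85.676,122.562) → (68.698,149.490) → (83.529,177.657), returning to the start.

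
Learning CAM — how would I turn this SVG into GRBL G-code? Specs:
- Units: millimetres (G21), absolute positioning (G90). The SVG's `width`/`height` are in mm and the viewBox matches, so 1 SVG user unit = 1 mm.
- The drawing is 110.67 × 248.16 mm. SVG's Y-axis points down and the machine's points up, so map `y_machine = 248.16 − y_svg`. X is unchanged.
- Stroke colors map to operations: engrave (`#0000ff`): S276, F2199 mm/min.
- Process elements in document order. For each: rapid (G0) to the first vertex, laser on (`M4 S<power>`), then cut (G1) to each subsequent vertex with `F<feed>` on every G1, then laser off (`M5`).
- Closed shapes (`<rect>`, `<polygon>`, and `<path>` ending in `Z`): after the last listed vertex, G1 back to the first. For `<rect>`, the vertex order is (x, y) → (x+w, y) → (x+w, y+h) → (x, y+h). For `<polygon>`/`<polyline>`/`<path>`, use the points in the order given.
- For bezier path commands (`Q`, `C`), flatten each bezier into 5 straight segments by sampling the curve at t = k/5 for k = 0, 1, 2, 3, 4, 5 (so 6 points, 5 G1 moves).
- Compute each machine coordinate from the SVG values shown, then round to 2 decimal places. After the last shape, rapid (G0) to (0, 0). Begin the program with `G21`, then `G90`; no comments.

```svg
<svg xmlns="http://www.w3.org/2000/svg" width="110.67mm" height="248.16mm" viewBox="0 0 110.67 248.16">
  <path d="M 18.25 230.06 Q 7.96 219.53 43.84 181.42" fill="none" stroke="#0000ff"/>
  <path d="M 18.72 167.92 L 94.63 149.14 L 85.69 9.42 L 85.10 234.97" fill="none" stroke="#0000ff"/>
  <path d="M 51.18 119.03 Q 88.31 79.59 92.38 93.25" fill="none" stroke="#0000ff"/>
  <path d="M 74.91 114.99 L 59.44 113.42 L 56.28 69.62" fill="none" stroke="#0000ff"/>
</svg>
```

Since the viewBox matches the mm dimensions, user units are millimetres directly. The only transform is the Y-flip y_m = 248.16 − y_svg.

Shape 1 is a quadratic bezier drawn with `<path>`. Its stroke #0000ff means engrave at S276, F2199. After flipping Y the toolpath is (18.25,18.10) → (15.98,23.42) → (17.41,30.94) → (22.52,40.66) → (31.33,52.60) → (43.84,66.74).

Shape 2 is a open polyline drawn with `<path>`. Its stroke #0000ff means engrave at S276, F2199. After flipping Y the toolpath is (18.72,80.24) → (94.63,99.02) → (85.69,238.74) → (85.10,13.19).

Shape 3 is a quadratic bezier drawn with `<path>`. Its stroke #0000ff means engrave at S276, F2199. After flipping Y the toolpath is (51.18,129.13) → (64.71,142.78) → (75.59,152.19) → (83.83,157.34) → (89.43,158.25) → (92.38,154.91).

Shape 4 is a open polyline drawn with `<path>`. Its stroke #0000ff means engrave at S276, F2199. After flipping Y the toolpath is (74.91,133.17) → (59.44,134.74) → (56.28,178.54).

G21
G90
G0 X18.25 Y18.10
M4 S276
G1 X15.98 Y23.42 F2199
G1 X17.41 Y30.94 F2199
G1 X22.52 Y40.66 F2199
G1 X31.33 Y52.60 F2199
G1 X43.84 Y66.74 F2199
M5
G0 X18.72 Y80.24
M4 S276
G1 X94.63 Y99.02 F2199
G1 X85.69 Y238.74 F2199
G1 X85.10 Y13.19 F2199
M5
G0 X51.18 Y129.13
M4 S276
G1 X64.71 Y142.78 F2199
G1 X75.59 Y152.19 F2199
G1 X83.83 Y157.34 F2199
G1 X89.43 Y158.25 F2199
G1 X92.38 Y154.91 F2199
M5
G0 X74.91 Y133.17
M4 S276
G1 X59.44 Y134.74 F2199
G1 X56.28 Y178.54 F2199
M5
G0 X0.00 Y0.00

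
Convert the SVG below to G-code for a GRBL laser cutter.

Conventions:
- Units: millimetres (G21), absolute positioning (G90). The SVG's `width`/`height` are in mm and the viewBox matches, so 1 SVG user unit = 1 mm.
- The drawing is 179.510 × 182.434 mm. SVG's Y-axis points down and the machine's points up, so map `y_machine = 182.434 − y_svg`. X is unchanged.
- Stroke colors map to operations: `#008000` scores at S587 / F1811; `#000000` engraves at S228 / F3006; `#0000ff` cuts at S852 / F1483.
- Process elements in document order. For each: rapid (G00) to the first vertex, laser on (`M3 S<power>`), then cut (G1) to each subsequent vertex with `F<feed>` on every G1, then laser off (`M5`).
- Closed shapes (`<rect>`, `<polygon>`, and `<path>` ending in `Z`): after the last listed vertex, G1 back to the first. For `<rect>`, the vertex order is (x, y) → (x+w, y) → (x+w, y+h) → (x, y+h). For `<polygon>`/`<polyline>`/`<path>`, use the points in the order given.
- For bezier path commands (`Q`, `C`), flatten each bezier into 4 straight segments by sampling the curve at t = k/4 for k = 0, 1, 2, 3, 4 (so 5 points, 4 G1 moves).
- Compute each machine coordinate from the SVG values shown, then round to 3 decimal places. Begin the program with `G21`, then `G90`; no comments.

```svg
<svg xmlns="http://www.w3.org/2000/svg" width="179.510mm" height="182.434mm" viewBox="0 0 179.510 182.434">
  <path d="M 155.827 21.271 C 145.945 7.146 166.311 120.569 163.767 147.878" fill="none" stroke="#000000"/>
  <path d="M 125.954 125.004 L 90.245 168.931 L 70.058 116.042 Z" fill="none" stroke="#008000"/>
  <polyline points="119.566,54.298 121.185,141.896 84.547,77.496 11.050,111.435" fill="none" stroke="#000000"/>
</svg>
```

viewBox `0 0 179.510 182.434` with mm width/height → 1 unit = 1 mm. Flip: y_m = 182.434 − y_svg.

**Shape 1** — `<path>` cubic bezier, stroke `#000000` → engrave (S228, F3006). Control points (SVG): P0=(155.827,21.271), P1=(145.945,7.146), P2=(166.311,120.569), P3=(163.767,147.878); sampled at t=k/4. Machine vertices: (155.827,161.163) → (153.256,151.180) → (157.045,113.397) → (162.210,67.846) → (163.767,34.556). Open path.

**Shape 2** — `<path>` regular polygon, stroke `#008000` → score (S587, F1811). Machine vertices: (125.954,57.430) → (90.245,13.503) → (70.058,66.392) → (125.954,57.430). Closed: final G1 returns to the first vertex.

**Shape 3** — `<polyline>` open polyline, stroke `#000000` → engrave (S228, F3006). Machine vertices: (119.566,128.136) → (121.185,40.538) → (84.547,104.938) → (11.050,70.999). Open path.

G21
G90
G00 X155.827 Y161.163
M3 S228
G1 X153.256 Y151.180 F3006
G1 X157.045 Y113.397 F3006
G1 X162.210 Y67.846 F3006
G1 X163.767 Y34.556 F3006
M5
G00 X125.954 Y57.430
M3 S587
G1 X90.245 Y13.503 F1811
G1 X70.058 Y66.392 F1811
G1 X125.954 Y57.430 F1811
M5
G00 X119.566 Y128.136
M3 S228
G1 X121.185 Y40.538 F3006
G1 X84.547 Y104.938 F3006
G1 X11.050 Y70.999 F3006
M5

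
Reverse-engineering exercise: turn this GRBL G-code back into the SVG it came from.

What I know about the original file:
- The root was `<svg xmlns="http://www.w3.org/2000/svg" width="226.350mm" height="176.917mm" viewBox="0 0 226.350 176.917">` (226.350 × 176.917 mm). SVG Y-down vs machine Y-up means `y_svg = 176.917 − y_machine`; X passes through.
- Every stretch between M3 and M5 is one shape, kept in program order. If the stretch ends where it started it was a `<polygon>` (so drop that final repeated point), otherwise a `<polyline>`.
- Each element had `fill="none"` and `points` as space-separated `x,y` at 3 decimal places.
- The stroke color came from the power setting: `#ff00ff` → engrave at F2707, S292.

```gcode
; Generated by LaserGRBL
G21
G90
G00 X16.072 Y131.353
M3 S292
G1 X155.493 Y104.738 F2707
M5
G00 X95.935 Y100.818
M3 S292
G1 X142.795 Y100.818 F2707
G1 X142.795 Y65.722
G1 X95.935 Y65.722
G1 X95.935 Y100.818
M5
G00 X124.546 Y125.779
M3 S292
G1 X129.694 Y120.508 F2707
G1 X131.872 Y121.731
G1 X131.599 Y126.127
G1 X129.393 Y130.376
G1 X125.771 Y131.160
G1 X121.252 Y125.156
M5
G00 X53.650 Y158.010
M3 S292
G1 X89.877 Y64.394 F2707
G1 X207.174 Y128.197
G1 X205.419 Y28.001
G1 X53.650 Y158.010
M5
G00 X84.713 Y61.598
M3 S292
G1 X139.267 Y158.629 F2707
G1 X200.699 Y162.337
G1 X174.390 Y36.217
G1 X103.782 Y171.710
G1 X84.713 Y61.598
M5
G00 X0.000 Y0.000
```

<svg xmlns="http://www.w3.org/2000/svg" width="226.350mm" height="176.917mm" viewBox="0 0 226.350 176.917">
  <polyline points="16.072,45.564 155.493,72.179" fill="none" stroke="#ff00ff"/>
  <polygon points="95.935,76.099 142.795,76.099 142.795,111.195 95.935,111.195" fill="none" stroke="#ff00ff"/>
  <polyline points="124.546,51.138 129.694,56.409 131.872,55.186 131.599,50.790 129.393,46.541 125.771,45.757 121.252,51.761" fill="none" stroke="#ff00ff"/>
  <polygon points="53.650,18.907 89.877,112.523 207.174,48.720 205.419,148.916" fill="none" stroke="#ff00ff"/>
  <polygon points="84.713,115.319 139.267,18.288 200.699,14.580 174.390,140.700 103.782,5.207" fill="none" stroke="#ff00ff"/>
</svg>

Machine Y-up, SVG Y-down with viewBox height 176.917, so y_svg = 176.917 − y_machine; X carries over. Every run uses S292, so all elements get stroke `#ff00ff` (engrave).

Run 1: The run is open, so emit a `<polyline>` with points (Y-flipped): 16.072,45.564 155.493,72.179.

Run 2: The run returns to its start, so emit a `<polygon>` with points (Y-flipped): 95.935,76.099 142.795,76.099 142.795,111.195 95.935,111.195.

Run 3: The run is open, so emit a `<polyline>` with points (Y-flipped): 124.546,51.138 129.694,56.409 131.872,55.186 131.599,50.790 129.393,46.541 125.771,45.757 121.252,51.761.

Run 4: The run returns to its start, so emit a `<polygon>` with points (Y-flipped): 53.650,18.907 89.877,112.523 207.174,48.720 205.419,148.916.

Run 5: The run returns to its start, so emit a `<polygon>` with points (Y-flipped): 84.713,115.319 139.267,18.288 200.699,14.580 174.390,140.700 103.782,5.207.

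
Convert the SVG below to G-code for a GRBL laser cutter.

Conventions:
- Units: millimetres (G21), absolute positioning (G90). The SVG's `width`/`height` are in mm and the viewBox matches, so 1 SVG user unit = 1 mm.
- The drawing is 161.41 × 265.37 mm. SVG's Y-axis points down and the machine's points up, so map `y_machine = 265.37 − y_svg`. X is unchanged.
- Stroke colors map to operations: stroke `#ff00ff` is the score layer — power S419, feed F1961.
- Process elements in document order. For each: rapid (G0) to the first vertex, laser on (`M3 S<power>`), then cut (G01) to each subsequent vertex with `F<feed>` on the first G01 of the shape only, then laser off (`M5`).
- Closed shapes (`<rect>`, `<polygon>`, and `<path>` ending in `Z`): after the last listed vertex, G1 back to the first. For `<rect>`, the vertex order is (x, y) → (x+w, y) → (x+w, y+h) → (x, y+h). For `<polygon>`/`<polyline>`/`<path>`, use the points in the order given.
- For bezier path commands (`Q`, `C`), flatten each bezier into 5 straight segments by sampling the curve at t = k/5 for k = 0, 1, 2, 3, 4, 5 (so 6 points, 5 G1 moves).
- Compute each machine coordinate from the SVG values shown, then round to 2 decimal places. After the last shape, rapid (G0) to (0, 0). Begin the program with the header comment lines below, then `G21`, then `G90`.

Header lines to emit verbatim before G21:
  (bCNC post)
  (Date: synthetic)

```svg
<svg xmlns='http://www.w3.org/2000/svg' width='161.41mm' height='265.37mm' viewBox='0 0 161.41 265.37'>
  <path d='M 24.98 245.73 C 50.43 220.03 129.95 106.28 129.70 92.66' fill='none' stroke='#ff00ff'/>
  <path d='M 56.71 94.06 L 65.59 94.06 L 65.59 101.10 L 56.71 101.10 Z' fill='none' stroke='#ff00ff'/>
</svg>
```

viewBox `0 0 161.41 265.37` with mm width/height → 1 unit = 1 mm. Flip: y_m = 265.37 − y_svg.

**Shape 1** — `<path>` cubic bezier, stroke `#ff00ff` → score (S419, F1961). Control points (SVG): P0=(24.98,245.73), P1=(50.43,220.03), P2=(129.95,106.28), P3=(129.70,92.66); sampled at t=k/5. Machine vertices: (24.98,19.64) → (45.67,44.12) → (72.91,80.70) → (100.28,120.35) → (121.35,154.03) → (129.70,172.71). Open path.

**Shape 2** — `<path>` rectangle, stroke `#ff00ff` → score (S419, F1961). Machine vertices: (56.71,171.31) → (65.59,171.31) → (65.59,164.27) → (56.71,164.27) → (56.71,171.31). Closed: final G1 returns to the first vertex.

(bCNC post)
(Date: synthetic)
G21
G90
G0 X24.98 Y19.64
M3 S419
G01 X45.67 Y44.12 F1961
G01 X72.91 Y80.70
G01 X100.28 Y120.35
G01 X121.35 Y154.03
G01 X129.70 Y172.71
M5
G0 X56.71 Y171.31
M3 S419
G01 X65.59 Y171.31 F1961
G01 X65.59 Y164.27
G01 X56.71 Y164.27
G01 X56.71 Y171.31
M5
G0 X0.00 Y0.00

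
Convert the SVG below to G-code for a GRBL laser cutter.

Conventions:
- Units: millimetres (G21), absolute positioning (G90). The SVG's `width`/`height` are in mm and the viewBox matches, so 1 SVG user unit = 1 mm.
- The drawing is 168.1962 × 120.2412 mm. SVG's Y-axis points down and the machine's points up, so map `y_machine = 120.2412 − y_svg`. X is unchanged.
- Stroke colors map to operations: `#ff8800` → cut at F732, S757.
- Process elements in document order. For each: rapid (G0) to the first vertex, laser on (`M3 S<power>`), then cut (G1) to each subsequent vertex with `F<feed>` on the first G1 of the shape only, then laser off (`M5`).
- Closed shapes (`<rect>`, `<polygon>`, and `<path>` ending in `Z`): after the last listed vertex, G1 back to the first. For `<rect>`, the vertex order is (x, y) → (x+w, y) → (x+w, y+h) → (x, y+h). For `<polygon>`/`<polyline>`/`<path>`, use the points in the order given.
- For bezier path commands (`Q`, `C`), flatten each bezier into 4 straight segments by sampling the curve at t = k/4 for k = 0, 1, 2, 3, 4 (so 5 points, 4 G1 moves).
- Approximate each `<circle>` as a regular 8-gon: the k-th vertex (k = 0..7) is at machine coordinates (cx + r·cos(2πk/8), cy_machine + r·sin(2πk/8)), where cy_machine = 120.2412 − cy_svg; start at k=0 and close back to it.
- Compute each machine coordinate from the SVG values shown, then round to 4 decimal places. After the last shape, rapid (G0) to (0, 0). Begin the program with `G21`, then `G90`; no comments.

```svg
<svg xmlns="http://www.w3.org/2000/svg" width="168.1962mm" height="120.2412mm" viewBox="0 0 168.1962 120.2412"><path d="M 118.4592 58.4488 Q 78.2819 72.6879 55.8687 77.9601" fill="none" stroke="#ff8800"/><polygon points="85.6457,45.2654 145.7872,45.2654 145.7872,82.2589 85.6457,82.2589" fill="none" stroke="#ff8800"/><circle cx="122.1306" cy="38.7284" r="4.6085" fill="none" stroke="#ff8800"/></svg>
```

Since the viewBox matches the mm dimensions, user units are millimetres directly. The only transform is the Y-flip y_m = 120.2412 − y_svg.

Shape 1 is a quadratic bezier drawn with `<path>`. Its stroke #ff8800 means cut at S757, F732. After flipping Y the toolpath is (118.4592,61.7924) → (99.4808,55.2333) → (82.7229,49.7950) → (68.1856,45.4776) → (55.8687,42.2811).

Shape 2 is a rectangle drawn with `<polygon>`. Its stroke #ff8800 means cut at S757, F732. After flipping Y the toolpath is (85.6457,74.9758) → (145.7872,74.9758) → (145.7872,37.9823) → (85.6457,37.9823) → (85.6457,74.9758), returning to the start.

Shape 3 is a circle drawn with `<circle>`. Its stroke #ff8800 means cut at S757, F732. After flipping Y the toolpath is (126.7391,81.5128) → (125.3893,84.7715) → (122.1306,86.1213) → (118.8719,84.7715) → (117.5221,81.5128) → (118.8719,78.2541) → (122.1306,76.9043) → (125.3893,78.2541) → (126.7391,81.5128), returning to the start.

G21
G90
G0 X118.4592 Y61.7924
M3 S757
G1 X99.4808 Y55.2333 F732
G1 X82.7229 Y49.7950
G1 X68.1856 Y45.4776
G1 X55.8687 Y42.2811
M5
G0 X85.6457 Y74.9758
M3 S757
G1 X145.7872 Y74.9758 F732
G1 X145.7872 Y37.9823
G1 X85.6457 Y37.9823
G1 X85.6457 Y74.9758
M5
G0 X126.7391 Y81.5128
M3 S757
G1 X125.3893 Y84.7715 F732
G1 X122.1306 Y86.1213
G1 X118.8719 Y84.7715
G1 X117.5221 Y81.5128
G1 X118.8719 Y78.2541
G1 X122.1306 Y76.9043
G1 X125.3893 Y78.2541
G1 X126.7391 Y81.5128
M5
G0 X0.0000 Y0.0000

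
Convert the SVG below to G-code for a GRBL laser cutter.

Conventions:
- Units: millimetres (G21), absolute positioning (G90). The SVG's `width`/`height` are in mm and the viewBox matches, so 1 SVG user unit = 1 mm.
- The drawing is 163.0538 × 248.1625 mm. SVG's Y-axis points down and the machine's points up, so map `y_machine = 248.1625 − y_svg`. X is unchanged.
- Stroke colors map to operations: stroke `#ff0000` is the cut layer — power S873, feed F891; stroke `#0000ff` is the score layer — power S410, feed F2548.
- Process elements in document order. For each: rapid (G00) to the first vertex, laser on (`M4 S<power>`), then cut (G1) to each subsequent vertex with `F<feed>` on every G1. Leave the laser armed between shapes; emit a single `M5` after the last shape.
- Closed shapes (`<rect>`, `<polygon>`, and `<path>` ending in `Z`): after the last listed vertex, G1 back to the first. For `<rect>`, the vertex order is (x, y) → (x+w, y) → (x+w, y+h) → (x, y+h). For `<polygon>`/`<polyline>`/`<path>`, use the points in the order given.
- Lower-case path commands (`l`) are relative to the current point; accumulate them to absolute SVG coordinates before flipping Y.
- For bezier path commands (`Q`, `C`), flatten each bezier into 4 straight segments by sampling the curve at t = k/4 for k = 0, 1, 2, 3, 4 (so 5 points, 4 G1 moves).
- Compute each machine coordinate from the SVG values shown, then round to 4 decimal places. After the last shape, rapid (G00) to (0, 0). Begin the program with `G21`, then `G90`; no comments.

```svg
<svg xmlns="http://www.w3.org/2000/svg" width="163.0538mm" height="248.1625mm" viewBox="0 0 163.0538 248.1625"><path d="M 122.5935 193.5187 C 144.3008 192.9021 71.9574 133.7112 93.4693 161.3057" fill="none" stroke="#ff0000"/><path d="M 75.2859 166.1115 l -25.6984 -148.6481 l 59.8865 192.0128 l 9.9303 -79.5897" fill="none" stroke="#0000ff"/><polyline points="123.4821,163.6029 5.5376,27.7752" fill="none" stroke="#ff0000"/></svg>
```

1 u = 1 mm; y_m = 248.1625 − y.

[1] `<path>` cubic bezier, #ff0000→cut S873 F891: (122.5935,54.6438) → (124.1755,63.8177) → (108.1047,81.3295) → (91.9972,93.5517) → (93.4693,86.8568)

[2] `<path>` open polyline, #0000ff→score S410 F2548: (75.2859,82.0510) → (49.5875,230.6991) → (109.4740,38.6863) → (119.4043,118.2760)

[3] `<polyline>` line segment, #ff0000→cut S873 F891: (123.4821,84.5596) → (5.5376,220.3873)

G21
G90
G00 X122.5935 Y54.6438
M4 S873
G1 X124.1755 Y63.8177 F891
G1 X108.1047 Y81.3295 F891
G1 X91.9972 Y93.5517 F891
G1 X93.4693 Y86.8568 F891
G00 X75.2859 Y82.0510
M4 S410
G1 X49.5875 Y230.6991 F2548
G1 X109.4740 Y38.6863 F2548
G1 X119.4043 Y118.2760 F2548
G00 X123.4821 Y84.5596
M4 S873
G1 X5.5376 Y220.3873 F891
M5
G00 X0.0000 Y0.0000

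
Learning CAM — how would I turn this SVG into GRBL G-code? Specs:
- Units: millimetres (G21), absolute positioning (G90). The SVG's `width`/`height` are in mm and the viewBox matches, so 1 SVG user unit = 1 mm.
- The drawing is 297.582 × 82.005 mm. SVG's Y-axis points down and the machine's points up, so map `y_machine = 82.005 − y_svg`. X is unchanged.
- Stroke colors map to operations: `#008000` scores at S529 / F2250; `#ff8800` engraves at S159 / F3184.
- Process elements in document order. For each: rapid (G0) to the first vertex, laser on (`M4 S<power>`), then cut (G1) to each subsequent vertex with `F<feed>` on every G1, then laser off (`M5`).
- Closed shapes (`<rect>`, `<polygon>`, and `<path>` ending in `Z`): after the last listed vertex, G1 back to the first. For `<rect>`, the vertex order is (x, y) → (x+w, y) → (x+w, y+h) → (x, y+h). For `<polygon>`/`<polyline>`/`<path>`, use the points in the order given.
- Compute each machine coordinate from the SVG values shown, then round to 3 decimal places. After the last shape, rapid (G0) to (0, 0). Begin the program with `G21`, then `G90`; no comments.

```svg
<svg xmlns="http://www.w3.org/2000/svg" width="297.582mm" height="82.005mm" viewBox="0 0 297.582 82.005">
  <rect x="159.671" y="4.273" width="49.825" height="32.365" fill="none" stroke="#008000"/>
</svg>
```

G21
G90
G0 X159.671 Y77.732
M4 S529
G1 X209.496 Y77.732 F2250
G1 X209.496 Y45.367 F2250
G1 X159.671 Y45.367 F2250
G1 X159.671 Y77.732 F2250
M5
G0 X0.000 Y0.000

Since the viewBox matches the mm dimensions, user units are millimetres directly. The only transform is the Y-flip y_m = 82.005 − y_svg.

Shape 1 is a rectangle drawn with `<rect>`. Its stroke #008000 means score at S529, F2250. After flipping Y the toolpath is (159.671,77.732) → (209.496,77.732) → (209.496,45.367) → (159.671,45.367) → (159.671,77.732), returning to the start.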